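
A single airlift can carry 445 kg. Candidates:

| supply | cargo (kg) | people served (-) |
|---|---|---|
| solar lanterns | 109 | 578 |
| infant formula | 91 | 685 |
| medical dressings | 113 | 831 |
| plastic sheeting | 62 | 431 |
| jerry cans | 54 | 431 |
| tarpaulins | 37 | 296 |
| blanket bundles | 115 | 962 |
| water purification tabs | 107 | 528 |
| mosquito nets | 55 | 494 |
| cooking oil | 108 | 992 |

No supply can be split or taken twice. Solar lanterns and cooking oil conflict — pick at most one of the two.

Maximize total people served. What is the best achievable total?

3710

Ranking by ratio (people served/kg): cooking oil 9.19, mosquito nets 8.98, blanket bundles 8.37.
Greedy by ratio would take plastic sheeting + jerry cans + tarpaulins + blanket bundles + mosquito nets + cooking oil: 431 kg used, total 3606.
Dropping plastic sheeting and tarpaulins frees 99 kg; slotting in medical dressings (113 kg) lifts the total to 3710 at 445 kg.
Runner-up plastic sheeting + jerry cans + tarpaulins + blanket bundles + mosquito nets + cooking oil tops out at 3606.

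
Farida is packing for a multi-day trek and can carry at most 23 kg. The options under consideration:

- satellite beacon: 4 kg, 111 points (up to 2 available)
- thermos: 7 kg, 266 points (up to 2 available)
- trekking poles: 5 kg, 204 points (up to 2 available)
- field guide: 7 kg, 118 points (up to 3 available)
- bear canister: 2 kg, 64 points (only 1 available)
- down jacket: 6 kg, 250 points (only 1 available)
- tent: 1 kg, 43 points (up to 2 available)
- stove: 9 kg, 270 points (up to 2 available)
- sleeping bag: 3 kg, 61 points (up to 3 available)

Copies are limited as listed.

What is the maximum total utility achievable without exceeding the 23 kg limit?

Ranking by ratio (utility/kg): tent 43.00, down jacket 41.67, trekking poles 40.80, thermos 38.00.
Taking the top-ratio items first gives 2×trekking poles + bear canister + down jacket + 2×tent + sleeping bag for 869 (23 kg).
The 7 kg tied up in bear canister and 2×tent and sleeping bag is better spent on thermos — total rises to 924 (23 kg).
Nothing else within 23 kg beats 924.

924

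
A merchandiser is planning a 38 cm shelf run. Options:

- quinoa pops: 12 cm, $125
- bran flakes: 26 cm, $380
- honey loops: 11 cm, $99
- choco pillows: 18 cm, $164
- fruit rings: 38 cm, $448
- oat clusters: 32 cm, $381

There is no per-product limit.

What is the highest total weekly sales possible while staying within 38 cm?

505

Ranking by ratio (weekly sales/cm): bran flakes 14.62, oat clusters 11.91, fruit rings 11.79, quinoa pops 10.42.
Best packing: quinoa pops + bran flakes — 38 cm, 505 total.
That's the maximum — no swap from here does better than 505.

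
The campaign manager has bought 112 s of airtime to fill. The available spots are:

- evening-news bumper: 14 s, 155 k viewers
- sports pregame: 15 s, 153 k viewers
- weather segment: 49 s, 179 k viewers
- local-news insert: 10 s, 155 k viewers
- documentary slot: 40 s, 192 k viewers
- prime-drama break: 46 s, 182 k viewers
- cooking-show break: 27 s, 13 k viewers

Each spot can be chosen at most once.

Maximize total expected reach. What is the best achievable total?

684

The ratio heuristic lands on evening-news bumper + sports pregame + local-news insert + documentary slot + cooking-show break (668) but leaves 6 s idle.
The 42 s tied up in sports pregame and cooking-show break is better spent on prime-drama break — total rises to 684 (110 s).
Nothing else within 112 s beats 684.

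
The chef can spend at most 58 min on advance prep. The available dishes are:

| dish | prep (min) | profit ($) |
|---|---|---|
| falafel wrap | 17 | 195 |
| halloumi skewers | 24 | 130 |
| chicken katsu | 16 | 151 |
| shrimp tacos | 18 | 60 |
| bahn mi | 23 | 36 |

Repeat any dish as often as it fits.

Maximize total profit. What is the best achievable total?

585

3×falafel wrap uses 51 of the 58 min and totals 585.
Every other selection either busts 58 min or fails to beat 585.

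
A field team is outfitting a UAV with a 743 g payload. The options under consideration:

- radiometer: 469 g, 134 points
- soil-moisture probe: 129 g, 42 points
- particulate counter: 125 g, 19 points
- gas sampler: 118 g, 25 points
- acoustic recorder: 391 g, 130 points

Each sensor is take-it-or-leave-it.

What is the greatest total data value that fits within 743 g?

201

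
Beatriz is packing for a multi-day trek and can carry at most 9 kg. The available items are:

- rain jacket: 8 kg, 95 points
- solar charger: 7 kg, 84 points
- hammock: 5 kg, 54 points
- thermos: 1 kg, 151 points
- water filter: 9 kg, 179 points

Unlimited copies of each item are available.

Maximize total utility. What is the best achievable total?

9×thermos uses 9 of the 9 kg and totals 1359.
Nothing else within 9 kg beats 1359.

1359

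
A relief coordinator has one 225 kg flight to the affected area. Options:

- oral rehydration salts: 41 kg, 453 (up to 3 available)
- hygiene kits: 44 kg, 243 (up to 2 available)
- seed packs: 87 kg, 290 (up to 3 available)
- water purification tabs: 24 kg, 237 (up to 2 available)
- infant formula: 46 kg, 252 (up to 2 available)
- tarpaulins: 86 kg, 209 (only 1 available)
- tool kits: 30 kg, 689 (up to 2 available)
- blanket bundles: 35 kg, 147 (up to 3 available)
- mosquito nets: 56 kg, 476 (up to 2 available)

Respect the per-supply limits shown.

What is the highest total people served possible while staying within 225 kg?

A density-first pass picks 3×oral rehydration salts + water purification tabs + 2×tool kits — 2974 at 207 kg.
Replace oral rehydration salts with mosquito nets: the trade gains 23 net, giving 2997 at 222 kg.
Every other selection either busts 225 kg or exceeds an availability limit or fails to beat 2997.

2997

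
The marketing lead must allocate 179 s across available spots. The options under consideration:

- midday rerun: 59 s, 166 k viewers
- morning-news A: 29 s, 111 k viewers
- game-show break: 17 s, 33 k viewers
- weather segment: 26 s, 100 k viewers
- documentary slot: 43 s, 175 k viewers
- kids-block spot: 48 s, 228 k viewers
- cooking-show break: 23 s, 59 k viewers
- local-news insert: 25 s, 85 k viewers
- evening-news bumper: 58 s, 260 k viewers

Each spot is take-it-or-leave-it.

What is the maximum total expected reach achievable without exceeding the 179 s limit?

Taking the top-ratio spots first gives weather segment + documentary slot + kids-block spot + evening-news bumper for 763 (175 s).
Dropping weather segment frees 26 s; slotting in morning-news A (29 s) lifts the total to 774 at 178 s.

774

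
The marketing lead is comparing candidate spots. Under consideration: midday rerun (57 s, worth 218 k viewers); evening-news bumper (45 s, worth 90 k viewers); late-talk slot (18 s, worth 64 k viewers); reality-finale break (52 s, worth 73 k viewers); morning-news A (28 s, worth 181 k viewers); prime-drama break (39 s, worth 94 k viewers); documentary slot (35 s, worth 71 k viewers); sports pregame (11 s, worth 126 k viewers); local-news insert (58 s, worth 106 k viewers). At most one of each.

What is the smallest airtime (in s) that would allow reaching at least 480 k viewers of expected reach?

Minimise s subject to total expected reach ≥ 480.
midday rerun + morning-news A + sports pregame: 525 expected reach at 96 s.
Below 96 s the best achievable stays under 480.

96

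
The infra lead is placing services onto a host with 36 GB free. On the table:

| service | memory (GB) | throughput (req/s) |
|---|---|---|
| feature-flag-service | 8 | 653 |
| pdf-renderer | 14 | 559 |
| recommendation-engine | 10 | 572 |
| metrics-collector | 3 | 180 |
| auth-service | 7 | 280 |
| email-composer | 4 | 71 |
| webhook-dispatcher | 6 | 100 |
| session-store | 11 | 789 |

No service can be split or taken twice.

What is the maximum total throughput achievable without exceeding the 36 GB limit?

2294

By throughput per GB: feature-flag-service 81.62, session-store 71.73, metrics-collector 60.00 lead.
A density-first pass picks feature-flag-service + recommendation-engine + metrics-collector + email-composer + session-store — 2265 at 36 GB.
Dropping metrics-collector and email-composer frees 7 GB; slotting in auth-service (7 GB) lifts the total to 2294 at 36 GB.
Next best is feature-flag-service + recommendation-engine + metrics-collector + email-composer + session-store at 2265 (36 GB) — short by 29.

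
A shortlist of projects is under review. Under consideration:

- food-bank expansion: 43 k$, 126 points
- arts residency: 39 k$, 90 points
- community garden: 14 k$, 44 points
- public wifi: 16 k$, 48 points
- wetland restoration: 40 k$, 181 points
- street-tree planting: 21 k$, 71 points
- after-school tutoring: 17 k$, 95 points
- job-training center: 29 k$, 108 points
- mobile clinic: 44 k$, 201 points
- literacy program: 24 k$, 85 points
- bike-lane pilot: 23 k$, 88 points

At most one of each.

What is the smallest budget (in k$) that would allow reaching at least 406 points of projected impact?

Need the lightest bundle worth ≥ 406.
Taking community garden + wetland restoration + after-school tutoring + bike-lane pilot gives 408 (≥ 406) for 94 k$.
Any bundle with less than 94 k$ falls short of 406.

94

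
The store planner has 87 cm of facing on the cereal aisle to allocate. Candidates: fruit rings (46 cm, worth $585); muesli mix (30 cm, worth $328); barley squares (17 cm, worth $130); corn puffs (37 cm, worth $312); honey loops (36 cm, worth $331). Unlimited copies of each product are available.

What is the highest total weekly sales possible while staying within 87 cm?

A density-first pass picks fruit rings + muesli mix — 913 at 76 cm.
Replace muesli mix with honey loops: the trade gains 3 net, giving 916 at 82 cm.
Every other selection either busts 87 cm or fails to beat 916.

916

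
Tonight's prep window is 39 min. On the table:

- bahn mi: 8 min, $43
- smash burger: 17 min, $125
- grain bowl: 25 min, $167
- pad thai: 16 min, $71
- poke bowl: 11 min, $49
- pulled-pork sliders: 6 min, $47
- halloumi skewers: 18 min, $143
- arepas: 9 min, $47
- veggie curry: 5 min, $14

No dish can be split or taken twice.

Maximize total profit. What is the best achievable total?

268

Greedy by ratio would take bahn mi + pulled-pork sliders + halloumi skewers + veggie curry: 37 min used, total 247.
Dropping bahn mi and pulled-pork sliders and veggie curry frees 19 min; slotting in smash burger (17 min) lifts the total to 268 at 35 min.
The closest alternative, bahn mi + grain bowl + pulled-pork sliders, reaches only 257.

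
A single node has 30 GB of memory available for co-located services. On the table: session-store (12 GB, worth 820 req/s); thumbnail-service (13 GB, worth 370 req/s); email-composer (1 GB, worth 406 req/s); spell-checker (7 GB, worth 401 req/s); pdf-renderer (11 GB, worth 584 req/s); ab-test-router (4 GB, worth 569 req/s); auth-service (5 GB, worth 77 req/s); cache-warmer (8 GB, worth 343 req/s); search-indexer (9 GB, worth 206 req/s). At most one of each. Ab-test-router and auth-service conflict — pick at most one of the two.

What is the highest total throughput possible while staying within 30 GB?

2379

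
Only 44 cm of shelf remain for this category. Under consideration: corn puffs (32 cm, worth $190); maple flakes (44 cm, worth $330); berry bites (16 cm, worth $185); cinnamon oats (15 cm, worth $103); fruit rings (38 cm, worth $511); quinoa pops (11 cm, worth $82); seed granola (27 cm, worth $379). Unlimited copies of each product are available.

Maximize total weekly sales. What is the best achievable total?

By weekly sales per cm: seed granola 14.04, fruit rings 13.45, berry bites 11.56, maple flakes 7.50 lead.
The ratio ordering already packs tightly: berry bites + seed granola, 43 cm, 564.
Every other selection either busts 44 cm or fails to beat 564.

564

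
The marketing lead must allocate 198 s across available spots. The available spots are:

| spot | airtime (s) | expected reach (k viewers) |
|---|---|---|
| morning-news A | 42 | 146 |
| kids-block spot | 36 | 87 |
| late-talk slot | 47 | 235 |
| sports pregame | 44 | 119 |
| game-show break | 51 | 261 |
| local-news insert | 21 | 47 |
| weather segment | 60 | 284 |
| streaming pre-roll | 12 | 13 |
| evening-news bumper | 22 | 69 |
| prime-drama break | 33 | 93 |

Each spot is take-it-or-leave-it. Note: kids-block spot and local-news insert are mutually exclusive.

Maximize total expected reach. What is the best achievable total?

Ranking by ratio (expected reach/s): game-show break 5.12, late-talk slot 5.00, weather segment 4.73.
Taking the top-ratio spots first gives late-talk slot + game-show break + weather segment + streaming pre-roll + evening-news bumper for 862 (192 s).
Dropping streaming pre-roll and evening-news bumper frees 34 s; slotting in prime-drama break (33 s) lifts the total to 873 at 191 s.
Next best is kids-block spot + late-talk slot + game-show break + weather segment at 867 (194 s) — short by 6.

873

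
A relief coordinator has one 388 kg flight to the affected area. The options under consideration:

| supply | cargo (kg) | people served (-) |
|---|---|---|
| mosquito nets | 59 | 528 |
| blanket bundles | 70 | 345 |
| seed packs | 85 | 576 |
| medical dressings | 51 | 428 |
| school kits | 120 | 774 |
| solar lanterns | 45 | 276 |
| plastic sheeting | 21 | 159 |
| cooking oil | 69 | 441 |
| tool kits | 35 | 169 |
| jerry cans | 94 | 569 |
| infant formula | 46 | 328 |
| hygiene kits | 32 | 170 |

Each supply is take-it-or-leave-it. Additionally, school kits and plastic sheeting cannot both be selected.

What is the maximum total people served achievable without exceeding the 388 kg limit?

2758

Best packing: mosquito nets + seed packs + medical dressings + plastic sheeting + jerry cans + infant formula + hygiene kits — 388 kg, 2758 total.
No other feasible combination exceeds 2758.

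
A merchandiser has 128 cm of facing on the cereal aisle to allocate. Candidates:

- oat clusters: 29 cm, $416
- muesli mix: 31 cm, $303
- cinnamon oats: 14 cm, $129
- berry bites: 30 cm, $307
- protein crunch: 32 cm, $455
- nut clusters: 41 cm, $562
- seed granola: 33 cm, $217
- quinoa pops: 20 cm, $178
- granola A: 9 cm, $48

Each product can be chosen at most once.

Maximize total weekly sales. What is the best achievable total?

1611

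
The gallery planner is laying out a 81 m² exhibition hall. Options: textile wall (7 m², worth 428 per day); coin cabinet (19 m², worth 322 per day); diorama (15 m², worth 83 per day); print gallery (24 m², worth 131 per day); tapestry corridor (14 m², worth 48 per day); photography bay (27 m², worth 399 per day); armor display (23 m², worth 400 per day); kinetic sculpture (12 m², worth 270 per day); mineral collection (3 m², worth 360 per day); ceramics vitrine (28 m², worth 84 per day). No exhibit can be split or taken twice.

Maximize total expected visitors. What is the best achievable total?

1909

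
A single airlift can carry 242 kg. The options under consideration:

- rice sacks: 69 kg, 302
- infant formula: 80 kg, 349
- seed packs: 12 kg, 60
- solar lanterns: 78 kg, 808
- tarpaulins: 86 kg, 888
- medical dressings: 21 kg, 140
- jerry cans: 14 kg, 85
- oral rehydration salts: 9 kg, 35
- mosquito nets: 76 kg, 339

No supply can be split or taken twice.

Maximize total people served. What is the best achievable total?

A density-first pass picks seed packs + solar lanterns + tarpaulins + medical dressings + jerry cans + oral rehydration salts — 2016 at 220 kg.
Reworking the packing: solar lanterns + tarpaulins + mosquito nets uses 240 kg and improves the total to 2035.
Nothing else within 242 kg beats 2035.

2035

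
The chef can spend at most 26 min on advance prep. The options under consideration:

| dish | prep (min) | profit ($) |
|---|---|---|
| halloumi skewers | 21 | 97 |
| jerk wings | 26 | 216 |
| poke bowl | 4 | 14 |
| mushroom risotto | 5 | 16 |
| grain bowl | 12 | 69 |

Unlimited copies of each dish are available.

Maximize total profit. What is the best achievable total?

216

Jerk wings uses 26 of the 26 min and totals 216.
Nothing else within 26 min beats 216.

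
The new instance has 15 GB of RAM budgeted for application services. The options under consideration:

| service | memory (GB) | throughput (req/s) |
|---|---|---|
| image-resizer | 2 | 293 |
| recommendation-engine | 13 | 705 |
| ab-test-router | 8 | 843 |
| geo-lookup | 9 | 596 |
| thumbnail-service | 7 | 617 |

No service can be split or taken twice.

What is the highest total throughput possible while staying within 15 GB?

1460

Filling by ratio: image-resizer + ab-test-router for 1136, with 5 GB left unused.
Dropping image-resizer frees 2 GB; slotting in thumbnail-service (7 GB) lifts the total to 1460 at 15 GB.
Next best is image-resizer + ab-test-router at 1136 (10 GB) — short by 324.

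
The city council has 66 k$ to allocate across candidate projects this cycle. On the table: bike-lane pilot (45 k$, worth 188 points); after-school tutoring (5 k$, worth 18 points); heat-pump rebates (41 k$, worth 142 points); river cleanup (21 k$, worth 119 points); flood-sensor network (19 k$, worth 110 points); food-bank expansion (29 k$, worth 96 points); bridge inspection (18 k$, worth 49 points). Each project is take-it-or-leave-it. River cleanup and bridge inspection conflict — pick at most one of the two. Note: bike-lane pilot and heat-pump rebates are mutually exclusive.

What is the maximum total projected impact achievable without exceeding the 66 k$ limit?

Bike-lane pilot + river cleanup uses 66 of the 66 k$ and totals 307.

307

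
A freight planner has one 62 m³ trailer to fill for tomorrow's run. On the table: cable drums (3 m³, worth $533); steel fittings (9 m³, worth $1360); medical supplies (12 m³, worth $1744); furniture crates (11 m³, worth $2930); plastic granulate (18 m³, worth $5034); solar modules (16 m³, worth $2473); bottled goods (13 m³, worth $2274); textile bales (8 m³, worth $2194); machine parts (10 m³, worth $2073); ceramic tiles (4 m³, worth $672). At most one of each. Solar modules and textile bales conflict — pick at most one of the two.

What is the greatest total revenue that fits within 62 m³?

14508

Ranking by ratio (revenue/m³): plastic granulate 279.67, textile bales 274.25, furniture crates 266.36, machine parts 207.30.
Taking the top-ratio shipments first gives cable drums + furniture crates + plastic granulate + textile bales + machine parts + ceramic tiles for 13436 (54 m³).
The 4 m³ tied up in ceramic tiles is better spent on medical supplies — total rises to 14508 (62 m³).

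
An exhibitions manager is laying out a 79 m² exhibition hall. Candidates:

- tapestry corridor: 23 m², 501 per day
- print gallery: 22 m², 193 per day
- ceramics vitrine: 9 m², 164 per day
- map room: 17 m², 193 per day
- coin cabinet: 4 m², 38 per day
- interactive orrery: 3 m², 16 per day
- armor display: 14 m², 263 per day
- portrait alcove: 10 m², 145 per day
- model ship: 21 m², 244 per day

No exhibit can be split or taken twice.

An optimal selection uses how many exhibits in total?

5

Optimal total is 1317.
One optimal bundle: tapestry corridor + ceramics vitrine + armor display + portrait alcove + model ship (77 m²).
All optima have 5 exhibits.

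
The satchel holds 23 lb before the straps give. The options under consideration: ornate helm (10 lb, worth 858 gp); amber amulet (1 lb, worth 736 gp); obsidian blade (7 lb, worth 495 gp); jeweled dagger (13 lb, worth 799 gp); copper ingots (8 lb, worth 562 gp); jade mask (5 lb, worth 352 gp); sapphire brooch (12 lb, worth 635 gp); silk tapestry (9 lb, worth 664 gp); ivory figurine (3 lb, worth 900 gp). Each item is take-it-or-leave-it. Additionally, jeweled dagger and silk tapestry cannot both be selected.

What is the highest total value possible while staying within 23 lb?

3158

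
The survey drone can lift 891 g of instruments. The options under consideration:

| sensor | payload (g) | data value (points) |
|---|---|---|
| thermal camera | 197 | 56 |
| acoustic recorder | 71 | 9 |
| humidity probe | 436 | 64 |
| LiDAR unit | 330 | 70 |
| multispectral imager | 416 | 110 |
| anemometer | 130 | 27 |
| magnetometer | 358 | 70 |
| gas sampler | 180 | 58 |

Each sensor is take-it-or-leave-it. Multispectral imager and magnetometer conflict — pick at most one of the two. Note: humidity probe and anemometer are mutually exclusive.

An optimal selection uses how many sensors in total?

4

The maximum data value within 891 g is 233.
One optimal bundle: thermal camera + acoustic recorder + multispectral imager + gas sampler (864 g).
Any selection reaching 233 contains exactly 4 sensors.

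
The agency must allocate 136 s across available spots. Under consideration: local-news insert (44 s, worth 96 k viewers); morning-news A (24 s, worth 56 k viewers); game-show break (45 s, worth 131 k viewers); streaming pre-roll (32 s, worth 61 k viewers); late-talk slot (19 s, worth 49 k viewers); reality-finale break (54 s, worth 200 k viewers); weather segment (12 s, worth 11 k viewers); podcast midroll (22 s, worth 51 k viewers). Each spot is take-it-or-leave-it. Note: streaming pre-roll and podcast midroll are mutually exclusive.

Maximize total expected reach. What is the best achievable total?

By expected reach per s: reality-finale break 3.70, game-show break 2.91, late-talk slot 2.58, morning-news A 2.33 lead.
Filling by ratio: game-show break + late-talk slot + reality-finale break + weather segment for 391, with 6 s left unused.
Dropping late-talk slot frees 19 s; slotting in morning-news A (24 s) lifts the total to 398 at 135 s.
The closest alternative, game-show break + reality-finale break + weather segment + podcast midroll, reaches only 393.

398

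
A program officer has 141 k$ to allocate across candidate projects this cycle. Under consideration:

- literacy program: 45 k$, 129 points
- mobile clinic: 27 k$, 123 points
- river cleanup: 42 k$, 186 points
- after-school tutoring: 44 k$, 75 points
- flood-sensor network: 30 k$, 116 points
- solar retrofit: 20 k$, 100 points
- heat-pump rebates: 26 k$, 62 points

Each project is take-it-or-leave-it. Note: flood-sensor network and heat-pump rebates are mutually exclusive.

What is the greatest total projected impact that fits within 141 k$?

538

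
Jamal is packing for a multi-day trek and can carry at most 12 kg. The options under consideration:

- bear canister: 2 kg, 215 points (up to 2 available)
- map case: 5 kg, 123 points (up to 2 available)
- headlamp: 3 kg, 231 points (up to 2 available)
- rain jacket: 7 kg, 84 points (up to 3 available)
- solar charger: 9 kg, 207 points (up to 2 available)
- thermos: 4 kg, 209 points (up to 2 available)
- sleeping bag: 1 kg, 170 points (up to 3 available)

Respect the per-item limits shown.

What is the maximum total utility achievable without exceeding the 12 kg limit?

Ranking by ratio (utility/kg): sleeping bag 170.00, bear canister 107.50, headlamp 77.00, thermos 52.25.
The ratio heuristic lands on 2×bear canister + headlamp + 3×sleeping bag (1171) but leaves 2 kg idle.
Dropping sleeping bag frees 1 kg; slotting in headlamp (3 kg) lifts the total to 1232 at 12 kg.
Nothing else within 12 kg beats 1232.

1232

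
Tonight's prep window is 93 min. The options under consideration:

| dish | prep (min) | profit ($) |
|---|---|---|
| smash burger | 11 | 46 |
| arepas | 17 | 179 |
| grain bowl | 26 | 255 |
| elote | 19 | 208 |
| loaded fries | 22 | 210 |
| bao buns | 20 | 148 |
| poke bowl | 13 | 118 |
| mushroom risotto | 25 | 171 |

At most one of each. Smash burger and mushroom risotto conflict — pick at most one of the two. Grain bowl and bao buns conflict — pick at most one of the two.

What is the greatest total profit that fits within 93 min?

863

A density-first pass picks arepas + grain bowl + elote + loaded fries — 852 at 84 min.
Replace grain bowl with bao buns + poke bowl: the trade gains 11 net, giving 863 at 91 min.
The closest alternative, arepas + grain bowl + elote + loaded fries, reaches only 852.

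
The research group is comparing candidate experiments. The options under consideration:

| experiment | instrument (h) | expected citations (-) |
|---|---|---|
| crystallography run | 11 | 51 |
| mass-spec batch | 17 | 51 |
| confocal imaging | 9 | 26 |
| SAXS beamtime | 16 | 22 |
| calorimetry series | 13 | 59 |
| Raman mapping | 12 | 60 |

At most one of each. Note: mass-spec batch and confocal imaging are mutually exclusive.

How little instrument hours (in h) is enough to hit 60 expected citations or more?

12

Look for the lowest-instrument combination reaching 60.
Raman mapping: 60 expected citations at 12 h.
Any bundle with less than 12 h falls short of 60.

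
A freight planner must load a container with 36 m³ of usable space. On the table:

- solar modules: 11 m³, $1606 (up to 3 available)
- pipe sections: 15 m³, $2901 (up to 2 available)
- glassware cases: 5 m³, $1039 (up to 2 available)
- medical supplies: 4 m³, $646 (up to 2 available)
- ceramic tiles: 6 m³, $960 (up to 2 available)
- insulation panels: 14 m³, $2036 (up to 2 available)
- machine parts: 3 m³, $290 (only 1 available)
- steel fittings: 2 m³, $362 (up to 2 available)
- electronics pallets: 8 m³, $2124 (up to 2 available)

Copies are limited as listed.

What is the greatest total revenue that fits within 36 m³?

8188

Greedy by ratio would take 2×glassware cases + medical supplies + 2×steel fittings + 2×electronics pallets: 34 m³ used, total 7696.
The 13 m³ tied up in glassware cases and medical supplies and 2×steel fittings is better spent on pipe sections — total rises to 8188 (36 m³).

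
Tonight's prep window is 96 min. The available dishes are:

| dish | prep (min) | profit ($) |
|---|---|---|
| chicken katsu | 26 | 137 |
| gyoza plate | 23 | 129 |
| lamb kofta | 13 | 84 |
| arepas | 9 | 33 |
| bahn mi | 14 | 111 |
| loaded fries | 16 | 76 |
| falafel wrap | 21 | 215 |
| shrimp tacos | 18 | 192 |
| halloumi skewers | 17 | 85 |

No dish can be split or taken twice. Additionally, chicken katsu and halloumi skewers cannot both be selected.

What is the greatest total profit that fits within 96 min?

739

Taking the top-ratio dishes first gives gyoza plate + lamb kofta + bahn mi + falafel wrap + shrimp tacos for 731 (89 min).
The 23 min tied up in gyoza plate is better spent on chicken katsu — total rises to 739 (92 min).
Runner-up gyoza plate + bahn mi + falafel wrap + shrimp tacos + halloumi skewers tops out at 732.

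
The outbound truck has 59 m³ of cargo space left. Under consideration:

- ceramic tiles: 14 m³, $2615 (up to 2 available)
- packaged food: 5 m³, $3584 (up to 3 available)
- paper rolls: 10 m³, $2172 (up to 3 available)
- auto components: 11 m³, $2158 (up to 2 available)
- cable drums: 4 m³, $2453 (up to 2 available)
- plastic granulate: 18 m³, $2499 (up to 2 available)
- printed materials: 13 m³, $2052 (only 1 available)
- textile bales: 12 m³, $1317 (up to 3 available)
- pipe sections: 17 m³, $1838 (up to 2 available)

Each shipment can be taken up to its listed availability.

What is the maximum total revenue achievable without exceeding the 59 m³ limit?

Greedy by ratio would take 3×packaged food + 3×paper rolls + 2×cable drums: 53 m³ used, total 22174.
The 10 m³ tied up in paper rolls is better spent on ceramic tiles — total rises to 22617 (57 m³).
Every other selection either busts 59 m³ or exceeds an availability limit or fails to beat 22617.

22617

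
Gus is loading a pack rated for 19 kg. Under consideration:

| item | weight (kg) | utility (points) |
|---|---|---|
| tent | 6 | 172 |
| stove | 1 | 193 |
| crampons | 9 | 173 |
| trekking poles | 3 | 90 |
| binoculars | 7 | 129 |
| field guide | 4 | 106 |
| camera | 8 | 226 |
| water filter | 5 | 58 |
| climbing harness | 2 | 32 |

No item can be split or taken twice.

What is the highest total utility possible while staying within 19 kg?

697

Taking the top-ratio items first gives tent + stove + trekking poles + camera for 681 (18 kg).
Replace trekking poles with field guide: the trade gains 16 net, giving 697 at 19 kg.
Nothing else within 19 kg beats 697.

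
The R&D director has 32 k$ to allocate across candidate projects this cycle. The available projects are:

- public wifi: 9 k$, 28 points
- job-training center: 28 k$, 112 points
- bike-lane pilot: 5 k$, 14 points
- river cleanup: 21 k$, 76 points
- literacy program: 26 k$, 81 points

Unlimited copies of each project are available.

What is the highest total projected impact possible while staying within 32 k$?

112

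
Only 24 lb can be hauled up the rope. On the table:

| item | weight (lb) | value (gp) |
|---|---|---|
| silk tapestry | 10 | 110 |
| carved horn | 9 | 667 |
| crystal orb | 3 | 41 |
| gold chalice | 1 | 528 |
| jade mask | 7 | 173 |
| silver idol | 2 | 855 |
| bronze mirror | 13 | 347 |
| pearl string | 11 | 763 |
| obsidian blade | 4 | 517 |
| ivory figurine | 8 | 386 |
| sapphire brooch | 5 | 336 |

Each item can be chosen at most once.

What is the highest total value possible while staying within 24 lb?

2999

A density-first pass picks carved horn + crystal orb + gold chalice + silver idol + obsidian blade + sapphire brooch — 2944 at 24 lb.
Dropping carved horn and crystal orb frees 12 lb; slotting in pearl string (11 lb) lifts the total to 2999 at 23 lb.
Next best is carved horn + gold chalice + silver idol + obsidian blade + ivory figurine at 2953 (24 lb) — short by 46.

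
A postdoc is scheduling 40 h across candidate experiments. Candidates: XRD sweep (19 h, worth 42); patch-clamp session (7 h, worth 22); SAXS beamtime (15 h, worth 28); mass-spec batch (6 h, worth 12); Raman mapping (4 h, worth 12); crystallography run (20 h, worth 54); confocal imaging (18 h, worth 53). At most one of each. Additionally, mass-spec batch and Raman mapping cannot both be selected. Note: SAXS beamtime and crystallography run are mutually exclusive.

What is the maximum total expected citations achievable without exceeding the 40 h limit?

107

Best packing: crystallography run + confocal imaging — 38 h, 107 total.
Runner-up patch-clamp session + SAXS beamtime + confocal imaging tops out at 103.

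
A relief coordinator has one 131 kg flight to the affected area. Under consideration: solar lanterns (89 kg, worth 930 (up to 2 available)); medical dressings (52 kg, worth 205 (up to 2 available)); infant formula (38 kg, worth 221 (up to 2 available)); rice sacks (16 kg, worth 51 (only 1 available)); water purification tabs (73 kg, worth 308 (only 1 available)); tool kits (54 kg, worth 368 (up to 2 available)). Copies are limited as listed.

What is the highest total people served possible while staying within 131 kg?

1151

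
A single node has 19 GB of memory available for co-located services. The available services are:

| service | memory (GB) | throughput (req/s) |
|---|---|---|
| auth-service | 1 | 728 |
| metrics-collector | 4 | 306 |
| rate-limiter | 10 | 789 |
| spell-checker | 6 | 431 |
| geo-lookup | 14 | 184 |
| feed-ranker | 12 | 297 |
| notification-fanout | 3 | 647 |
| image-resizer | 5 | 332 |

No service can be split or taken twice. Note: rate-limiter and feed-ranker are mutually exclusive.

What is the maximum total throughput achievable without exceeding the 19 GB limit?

2496

A density-first pass picks auth-service + metrics-collector + rate-limiter + notification-fanout — 2470 at 18 GB.
Dropping metrics-collector frees 4 GB; slotting in image-resizer (5 GB) lifts the total to 2496 at 19 GB.
Next best is auth-service + metrics-collector + rate-limiter + notification-fanout at 2470 (18 GB) — short by 26.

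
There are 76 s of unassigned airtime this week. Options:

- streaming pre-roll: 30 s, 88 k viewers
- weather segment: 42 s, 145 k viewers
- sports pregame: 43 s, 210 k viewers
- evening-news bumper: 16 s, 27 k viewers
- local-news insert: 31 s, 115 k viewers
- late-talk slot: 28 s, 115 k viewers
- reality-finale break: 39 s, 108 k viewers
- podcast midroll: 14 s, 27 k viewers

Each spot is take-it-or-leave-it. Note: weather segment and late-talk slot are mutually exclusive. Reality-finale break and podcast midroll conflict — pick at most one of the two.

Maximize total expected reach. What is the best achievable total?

325

Best packing: sports pregame + local-news insert — 74 s, 325 total.
Every other selection either busts 76 s or breaks a pairing rule or fails to beat 325.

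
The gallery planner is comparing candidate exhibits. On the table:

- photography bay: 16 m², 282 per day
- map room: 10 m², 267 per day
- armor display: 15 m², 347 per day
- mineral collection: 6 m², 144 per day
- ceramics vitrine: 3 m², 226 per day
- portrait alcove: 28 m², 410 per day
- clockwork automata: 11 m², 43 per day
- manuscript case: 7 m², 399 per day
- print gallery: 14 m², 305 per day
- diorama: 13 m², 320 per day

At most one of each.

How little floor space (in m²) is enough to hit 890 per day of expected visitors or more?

20

Need the lightest bundle worth ≥ 890.
map room + ceramics vitrine + manuscript case: 892 expected visitors at 20 m².
No combination under 20 m² hits 890.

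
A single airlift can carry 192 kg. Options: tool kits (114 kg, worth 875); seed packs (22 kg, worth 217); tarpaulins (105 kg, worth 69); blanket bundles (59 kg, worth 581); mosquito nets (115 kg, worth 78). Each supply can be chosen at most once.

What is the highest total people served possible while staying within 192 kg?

1456

A density-first pass picks seed packs + tarpaulins + blanket bundles — 867 at 186 kg.
Replace seed packs and tarpaulins with tool kits: the trade gains 589 net, giving 1456 at 173 kg.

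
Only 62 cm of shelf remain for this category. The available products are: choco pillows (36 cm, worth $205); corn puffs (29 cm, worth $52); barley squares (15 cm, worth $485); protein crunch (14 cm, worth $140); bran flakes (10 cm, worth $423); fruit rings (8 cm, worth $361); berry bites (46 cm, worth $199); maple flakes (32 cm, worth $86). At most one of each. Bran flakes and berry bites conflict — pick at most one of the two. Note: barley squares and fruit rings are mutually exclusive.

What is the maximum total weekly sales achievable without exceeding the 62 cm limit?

1113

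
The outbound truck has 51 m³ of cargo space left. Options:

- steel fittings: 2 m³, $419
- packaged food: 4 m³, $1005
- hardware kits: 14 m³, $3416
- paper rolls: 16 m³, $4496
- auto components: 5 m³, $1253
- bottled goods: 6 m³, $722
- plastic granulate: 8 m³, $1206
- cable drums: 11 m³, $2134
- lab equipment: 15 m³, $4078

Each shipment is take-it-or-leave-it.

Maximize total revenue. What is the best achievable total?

Filling by ratio: steel fittings + packaged food + paper rolls + auto components + plastic granulate + lab equipment for 12457, with 1 m³ left unused.
Dropping auto components and plastic granulate frees 13 m³; slotting in hardware kits (14 m³) lifts the total to 13414 at 51 m³.
That's the maximum — no swap from here does better than 13414.

13414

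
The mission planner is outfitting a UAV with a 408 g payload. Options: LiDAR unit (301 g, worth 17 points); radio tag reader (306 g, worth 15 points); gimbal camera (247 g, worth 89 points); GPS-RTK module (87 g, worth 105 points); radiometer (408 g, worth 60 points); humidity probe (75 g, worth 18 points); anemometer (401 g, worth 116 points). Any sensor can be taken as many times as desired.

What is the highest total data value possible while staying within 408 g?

420

Ranking by ratio (data value/g): GPS-RTK module 1.21, gimbal camera 0.36, anemometer 0.29.
4×GPS-RTK module uses 348 of the 408 g and totals 420.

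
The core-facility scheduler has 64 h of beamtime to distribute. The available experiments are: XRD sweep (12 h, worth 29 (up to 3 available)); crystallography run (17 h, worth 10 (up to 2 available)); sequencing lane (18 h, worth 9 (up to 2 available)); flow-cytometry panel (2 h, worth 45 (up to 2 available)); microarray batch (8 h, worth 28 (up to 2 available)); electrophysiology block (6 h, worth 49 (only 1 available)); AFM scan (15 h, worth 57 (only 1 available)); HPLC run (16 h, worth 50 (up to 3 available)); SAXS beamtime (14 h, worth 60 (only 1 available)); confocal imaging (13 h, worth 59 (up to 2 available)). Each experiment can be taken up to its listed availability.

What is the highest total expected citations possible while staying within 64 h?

346

Filling by ratio: 2×flow-cytometry panel + microarray batch + electrophysiology block + SAXS beamtime + 2×confocal imaging for 345, with 6 h left unused.
Replace microarray batch with XRD sweep: the trade gains 1 net, giving 346 at 62 h.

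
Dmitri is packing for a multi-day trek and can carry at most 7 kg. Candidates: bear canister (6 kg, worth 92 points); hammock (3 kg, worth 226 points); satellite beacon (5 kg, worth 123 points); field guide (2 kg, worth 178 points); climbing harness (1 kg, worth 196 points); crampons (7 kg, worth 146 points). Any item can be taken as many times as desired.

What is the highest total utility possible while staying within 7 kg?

Ranking by ratio (utility/kg): climbing harness 196.00, field guide 89.00, hammock 75.33.
Best packing: 7×climbing harness — 7 kg, 1372 total.
That's the maximum — no swap from here does better than 1372.

1372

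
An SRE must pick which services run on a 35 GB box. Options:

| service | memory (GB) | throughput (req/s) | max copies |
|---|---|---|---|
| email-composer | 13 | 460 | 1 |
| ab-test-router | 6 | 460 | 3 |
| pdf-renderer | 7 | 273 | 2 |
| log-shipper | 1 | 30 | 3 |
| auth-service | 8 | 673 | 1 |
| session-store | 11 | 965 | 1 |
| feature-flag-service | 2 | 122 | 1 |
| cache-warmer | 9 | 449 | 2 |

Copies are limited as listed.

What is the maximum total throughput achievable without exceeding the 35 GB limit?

Best packing: 2×ab-test-router + 2×log-shipper + auth-service + session-store + feature-flag-service — 35 GB, 2740 total.
That's the maximum — no swap from here does better than 2740.

2740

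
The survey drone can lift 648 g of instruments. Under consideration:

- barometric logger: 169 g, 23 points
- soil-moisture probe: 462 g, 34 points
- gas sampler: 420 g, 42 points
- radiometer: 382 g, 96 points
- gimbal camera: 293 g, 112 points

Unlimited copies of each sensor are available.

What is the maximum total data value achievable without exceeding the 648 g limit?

224

Best packing: 2×gimbal camera — 586 g, 224 total.
That's the maximum — no swap from here does better than 224.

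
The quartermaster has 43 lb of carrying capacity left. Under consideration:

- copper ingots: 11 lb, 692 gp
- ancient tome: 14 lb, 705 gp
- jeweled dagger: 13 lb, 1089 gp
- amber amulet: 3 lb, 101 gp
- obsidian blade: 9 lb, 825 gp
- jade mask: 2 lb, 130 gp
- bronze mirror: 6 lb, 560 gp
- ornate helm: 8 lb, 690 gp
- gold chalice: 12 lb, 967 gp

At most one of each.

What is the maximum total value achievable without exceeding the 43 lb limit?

Taking the top-ratio items first gives jeweled dagger + amber amulet + obsidian blade + jade mask + bronze mirror + ornate helm for 3395 (41 lb).
The 11 lb tied up in amber amulet and ornate helm is better spent on gold chalice — total rises to 3571 (42 lb).
Jeweled dagger + obsidian blade + ornate helm + gold chalice (42 lb) also reaches 3571 — a tie, but nothing goes higher.

3571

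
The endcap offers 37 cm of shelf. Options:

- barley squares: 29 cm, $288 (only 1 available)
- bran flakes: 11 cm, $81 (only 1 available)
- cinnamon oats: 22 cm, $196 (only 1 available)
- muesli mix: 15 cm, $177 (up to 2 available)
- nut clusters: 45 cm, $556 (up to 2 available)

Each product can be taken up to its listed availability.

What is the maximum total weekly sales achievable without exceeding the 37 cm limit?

373

The ratio heuristic lands on 2×muesli mix (354) but leaves 7 cm idle.
Dropping muesli mix frees 15 cm; slotting in cinnamon oats (22 cm) lifts the total to 373 at 37 cm.
Nothing else within 37 cm beats 373.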